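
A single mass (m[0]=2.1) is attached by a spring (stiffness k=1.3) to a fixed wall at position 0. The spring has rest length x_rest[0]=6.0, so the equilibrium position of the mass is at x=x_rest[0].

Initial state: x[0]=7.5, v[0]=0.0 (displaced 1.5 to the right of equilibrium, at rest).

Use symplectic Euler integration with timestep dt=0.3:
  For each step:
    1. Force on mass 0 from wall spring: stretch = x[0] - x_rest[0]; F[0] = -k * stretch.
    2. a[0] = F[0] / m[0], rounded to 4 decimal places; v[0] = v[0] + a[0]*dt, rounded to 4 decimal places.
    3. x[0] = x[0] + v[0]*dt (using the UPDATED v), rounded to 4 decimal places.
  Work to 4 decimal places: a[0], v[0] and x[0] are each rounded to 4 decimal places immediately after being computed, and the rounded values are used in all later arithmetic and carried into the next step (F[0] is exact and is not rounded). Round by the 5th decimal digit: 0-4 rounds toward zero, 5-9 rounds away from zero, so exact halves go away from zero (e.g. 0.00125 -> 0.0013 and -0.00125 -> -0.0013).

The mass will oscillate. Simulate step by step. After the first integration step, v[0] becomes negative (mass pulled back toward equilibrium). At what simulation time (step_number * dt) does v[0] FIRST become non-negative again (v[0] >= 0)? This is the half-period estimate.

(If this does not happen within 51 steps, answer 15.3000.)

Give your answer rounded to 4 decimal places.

Answer: 4.2000

Derivation:
Step 0: x=[7.5000] v=[0.0000]
Step 1: x=[7.4164] v=[-0.2786]
Step 2: x=[7.2539] v=[-0.5416]
Step 3: x=[7.0216] v=[-0.7745]
Step 4: x=[6.7323] v=[-0.9642]
Step 5: x=[6.4022] v=[-1.1002]
Step 6: x=[6.0497] v=[-1.1749]
Step 7: x=[5.6945] v=[-1.1841]
Step 8: x=[5.3563] v=[-1.1274]
Step 9: x=[5.0539] v=[-1.0079]
Step 10: x=[4.8042] v=[-0.8322]
Step 11: x=[4.6212] v=[-0.6101]
Step 12: x=[4.5150] v=[-0.3541]
Step 13: x=[4.4915] v=[-0.0783]
Step 14: x=[4.5520] v=[0.2018]
First v>=0 after going negative at step 14, time=4.2000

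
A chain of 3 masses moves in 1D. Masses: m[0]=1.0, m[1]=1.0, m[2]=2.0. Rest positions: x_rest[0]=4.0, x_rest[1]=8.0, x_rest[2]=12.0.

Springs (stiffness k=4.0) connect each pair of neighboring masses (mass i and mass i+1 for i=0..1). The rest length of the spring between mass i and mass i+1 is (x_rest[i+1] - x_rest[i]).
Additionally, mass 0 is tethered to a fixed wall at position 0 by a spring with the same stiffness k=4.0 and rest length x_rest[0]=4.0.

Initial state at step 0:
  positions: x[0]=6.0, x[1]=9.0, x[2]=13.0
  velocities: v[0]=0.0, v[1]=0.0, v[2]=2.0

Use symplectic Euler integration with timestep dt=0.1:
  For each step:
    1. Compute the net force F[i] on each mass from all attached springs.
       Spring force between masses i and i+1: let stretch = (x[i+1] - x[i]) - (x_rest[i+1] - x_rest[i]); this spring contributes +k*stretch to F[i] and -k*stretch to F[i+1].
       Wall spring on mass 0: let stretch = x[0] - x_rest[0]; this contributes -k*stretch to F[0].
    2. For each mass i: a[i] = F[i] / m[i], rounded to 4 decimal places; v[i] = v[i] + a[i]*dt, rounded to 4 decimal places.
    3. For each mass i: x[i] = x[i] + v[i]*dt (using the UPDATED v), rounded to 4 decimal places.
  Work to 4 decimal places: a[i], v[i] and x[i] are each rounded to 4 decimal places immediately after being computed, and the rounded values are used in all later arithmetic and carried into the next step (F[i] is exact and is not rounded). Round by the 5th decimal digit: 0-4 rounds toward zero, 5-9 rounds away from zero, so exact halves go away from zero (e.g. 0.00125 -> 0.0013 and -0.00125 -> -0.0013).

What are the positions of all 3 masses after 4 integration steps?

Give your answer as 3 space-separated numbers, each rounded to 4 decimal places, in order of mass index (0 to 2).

Answer: 4.9615 9.3630 13.7722

Derivation:
Step 0: x=[6.0000 9.0000 13.0000] v=[0.0000 0.0000 2.0000]
Step 1: x=[5.8800 9.0400 13.2000] v=[-1.2000 0.4000 2.0000]
Step 2: x=[5.6512 9.1200 13.3968] v=[-2.2880 0.8000 1.9680]
Step 3: x=[5.3351 9.2323 13.5881] v=[-3.1610 1.1232 1.9126]
Step 4: x=[4.9615 9.3630 13.7722] v=[-3.7362 1.3066 1.8414]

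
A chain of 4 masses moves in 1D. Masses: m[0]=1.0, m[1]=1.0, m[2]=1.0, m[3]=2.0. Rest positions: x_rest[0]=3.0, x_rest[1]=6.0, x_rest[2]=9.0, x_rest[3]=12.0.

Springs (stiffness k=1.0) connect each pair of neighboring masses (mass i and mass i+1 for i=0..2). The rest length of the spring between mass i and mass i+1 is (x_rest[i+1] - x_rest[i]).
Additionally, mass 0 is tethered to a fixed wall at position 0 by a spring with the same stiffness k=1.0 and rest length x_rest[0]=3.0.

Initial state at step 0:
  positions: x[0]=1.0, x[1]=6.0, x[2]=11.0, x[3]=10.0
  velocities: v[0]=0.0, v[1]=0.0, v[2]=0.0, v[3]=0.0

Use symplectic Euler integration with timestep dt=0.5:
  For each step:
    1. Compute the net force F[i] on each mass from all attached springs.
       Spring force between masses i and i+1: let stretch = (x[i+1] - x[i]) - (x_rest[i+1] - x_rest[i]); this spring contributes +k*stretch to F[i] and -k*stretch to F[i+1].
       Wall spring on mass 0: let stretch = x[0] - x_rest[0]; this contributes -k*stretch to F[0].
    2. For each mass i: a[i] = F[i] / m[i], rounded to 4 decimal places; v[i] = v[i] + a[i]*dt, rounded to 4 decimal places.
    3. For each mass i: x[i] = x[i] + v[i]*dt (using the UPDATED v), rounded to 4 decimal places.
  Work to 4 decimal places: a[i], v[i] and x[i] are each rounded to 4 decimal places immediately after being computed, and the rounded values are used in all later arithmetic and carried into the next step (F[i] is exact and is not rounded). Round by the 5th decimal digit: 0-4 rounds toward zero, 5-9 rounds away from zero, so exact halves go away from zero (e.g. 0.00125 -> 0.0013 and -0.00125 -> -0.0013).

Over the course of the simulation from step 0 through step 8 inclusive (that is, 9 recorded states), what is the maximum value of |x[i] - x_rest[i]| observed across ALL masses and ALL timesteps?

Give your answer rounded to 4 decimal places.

Answer: 3.2538

Derivation:
Step 0: x=[1.0000 6.0000 11.0000 10.0000] v=[0.0000 0.0000 0.0000 0.0000]
Step 1: x=[2.0000 6.0000 9.5000 10.5000] v=[2.0000 0.0000 -3.0000 1.0000]
Step 2: x=[3.5000 5.8750 7.3750 11.2500] v=[3.0000 -0.2500 -4.2500 1.5000]
Step 3: x=[4.7188 5.5313 5.8438 11.8907] v=[2.4375 -0.6875 -3.0625 1.2813]
Step 4: x=[4.9610 5.0626 5.7462 12.1505] v=[0.4844 -0.9375 -0.1953 0.5196]
Step 5: x=[3.9884 4.7394 7.0788 11.9848] v=[-1.9453 -0.6465 2.6651 -0.3315]
Step 6: x=[2.2064 4.8133 9.0530 11.5808] v=[-3.5640 0.1477 3.9484 -0.8080]
Step 7: x=[0.5245 5.2954 10.5993 11.2358] v=[-3.3638 0.9641 3.0925 -0.6900]
Step 8: x=[-0.0958 5.9107 10.9787 11.1863] v=[-1.2406 1.2306 0.7588 -0.0991]
Max displacement = 3.2538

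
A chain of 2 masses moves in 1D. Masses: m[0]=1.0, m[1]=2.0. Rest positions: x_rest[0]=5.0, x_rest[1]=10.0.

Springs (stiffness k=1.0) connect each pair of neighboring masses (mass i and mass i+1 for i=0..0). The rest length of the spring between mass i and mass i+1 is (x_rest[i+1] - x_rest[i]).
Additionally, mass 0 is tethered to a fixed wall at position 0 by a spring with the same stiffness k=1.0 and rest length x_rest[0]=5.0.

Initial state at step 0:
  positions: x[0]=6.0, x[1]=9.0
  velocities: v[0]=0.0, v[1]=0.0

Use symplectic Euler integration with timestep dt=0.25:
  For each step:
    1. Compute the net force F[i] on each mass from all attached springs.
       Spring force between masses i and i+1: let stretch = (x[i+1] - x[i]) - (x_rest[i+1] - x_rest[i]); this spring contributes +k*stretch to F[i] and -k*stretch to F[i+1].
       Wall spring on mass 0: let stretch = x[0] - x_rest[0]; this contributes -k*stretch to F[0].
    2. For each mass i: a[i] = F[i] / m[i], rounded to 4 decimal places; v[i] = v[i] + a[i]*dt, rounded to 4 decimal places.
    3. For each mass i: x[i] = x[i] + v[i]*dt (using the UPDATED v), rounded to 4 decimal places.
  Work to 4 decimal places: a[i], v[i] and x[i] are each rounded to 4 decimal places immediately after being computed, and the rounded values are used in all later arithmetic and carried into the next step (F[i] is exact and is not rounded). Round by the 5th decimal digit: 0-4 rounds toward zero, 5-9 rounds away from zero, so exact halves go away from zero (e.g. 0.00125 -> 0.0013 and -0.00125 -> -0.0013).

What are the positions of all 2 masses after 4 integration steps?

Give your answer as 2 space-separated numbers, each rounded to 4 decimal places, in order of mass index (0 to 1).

Answer: 4.5085 9.5155

Derivation:
Step 0: x=[6.0000 9.0000] v=[0.0000 0.0000]
Step 1: x=[5.8125 9.0625] v=[-0.7500 0.2500]
Step 2: x=[5.4649 9.1797] v=[-1.3906 0.4688]
Step 3: x=[5.0079 9.3371] v=[-1.8281 0.6295]
Step 4: x=[4.5085 9.5155] v=[-1.9978 0.7134]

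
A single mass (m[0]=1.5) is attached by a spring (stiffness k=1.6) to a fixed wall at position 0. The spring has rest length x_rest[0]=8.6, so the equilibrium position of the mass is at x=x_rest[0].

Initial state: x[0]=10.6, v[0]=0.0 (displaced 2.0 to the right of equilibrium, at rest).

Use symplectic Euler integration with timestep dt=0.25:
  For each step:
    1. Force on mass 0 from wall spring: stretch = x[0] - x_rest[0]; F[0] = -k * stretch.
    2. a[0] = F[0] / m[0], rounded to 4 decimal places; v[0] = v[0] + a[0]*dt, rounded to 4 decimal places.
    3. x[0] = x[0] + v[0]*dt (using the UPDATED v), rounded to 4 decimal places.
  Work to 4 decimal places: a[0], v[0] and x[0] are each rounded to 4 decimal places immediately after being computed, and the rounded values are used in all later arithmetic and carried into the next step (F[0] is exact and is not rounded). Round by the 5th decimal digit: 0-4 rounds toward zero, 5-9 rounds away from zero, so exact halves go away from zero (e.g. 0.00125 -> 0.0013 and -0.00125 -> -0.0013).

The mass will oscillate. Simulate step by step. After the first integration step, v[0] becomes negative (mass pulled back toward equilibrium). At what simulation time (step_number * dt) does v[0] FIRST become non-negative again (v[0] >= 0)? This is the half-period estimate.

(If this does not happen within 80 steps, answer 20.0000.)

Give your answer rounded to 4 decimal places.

Step 0: x=[10.6000] v=[0.0000]
Step 1: x=[10.4667] v=[-0.5333]
Step 2: x=[10.2089] v=[-1.0311]
Step 3: x=[9.8439] v=[-1.4602]
Step 4: x=[9.3959] v=[-1.7919]
Step 5: x=[8.8949] v=[-2.0042]
Step 6: x=[8.3742] v=[-2.0829]
Step 7: x=[7.8685] v=[-2.0227]
Step 8: x=[7.4116] v=[-1.8276]
Step 9: x=[7.0339] v=[-1.5107]
Step 10: x=[6.7606] v=[-1.0931]
Step 11: x=[6.6100] v=[-0.6026]
Step 12: x=[6.5920] v=[-0.0719]
Step 13: x=[6.7079] v=[0.4636]
First v>=0 after going negative at step 13, time=3.2500

Answer: 3.2500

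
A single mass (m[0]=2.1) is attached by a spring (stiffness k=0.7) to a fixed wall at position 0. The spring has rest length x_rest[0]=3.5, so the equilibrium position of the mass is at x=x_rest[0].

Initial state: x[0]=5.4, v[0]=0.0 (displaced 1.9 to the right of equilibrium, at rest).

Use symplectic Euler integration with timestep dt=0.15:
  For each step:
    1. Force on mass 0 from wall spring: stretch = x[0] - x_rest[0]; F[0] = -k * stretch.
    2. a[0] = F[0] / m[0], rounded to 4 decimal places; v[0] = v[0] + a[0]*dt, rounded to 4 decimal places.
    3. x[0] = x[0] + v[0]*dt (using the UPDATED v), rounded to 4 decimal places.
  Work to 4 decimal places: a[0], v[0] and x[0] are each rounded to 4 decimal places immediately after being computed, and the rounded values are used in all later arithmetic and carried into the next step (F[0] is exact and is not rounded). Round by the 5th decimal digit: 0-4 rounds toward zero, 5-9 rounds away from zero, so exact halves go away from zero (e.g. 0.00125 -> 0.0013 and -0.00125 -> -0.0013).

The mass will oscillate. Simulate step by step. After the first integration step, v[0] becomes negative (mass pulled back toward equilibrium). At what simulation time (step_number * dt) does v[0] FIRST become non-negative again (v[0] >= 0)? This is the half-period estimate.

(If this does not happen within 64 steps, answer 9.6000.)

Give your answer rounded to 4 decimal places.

Step 0: x=[5.4000] v=[0.0000]
Step 1: x=[5.3858] v=[-0.0950]
Step 2: x=[5.3574] v=[-0.1893]
Step 3: x=[5.3151] v=[-0.2822]
Step 4: x=[5.2592] v=[-0.3730]
Step 5: x=[5.1901] v=[-0.4610]
Step 6: x=[5.1083] v=[-0.5455]
Step 7: x=[5.0144] v=[-0.6259]
Step 8: x=[4.9092] v=[-0.7016]
Step 9: x=[4.7934] v=[-0.7721]
Step 10: x=[4.6679] v=[-0.8368]
Step 11: x=[4.5336] v=[-0.8952]
Step 12: x=[4.3916] v=[-0.9469]
Step 13: x=[4.2429] v=[-0.9915]
Step 14: x=[4.0886] v=[-1.0286]
Step 15: x=[3.9299] v=[-1.0580]
Step 16: x=[3.7680] v=[-1.0795]
Step 17: x=[3.6041] v=[-1.0929]
Step 18: x=[3.4394] v=[-1.0981]
Step 19: x=[3.2751] v=[-1.0951]
Step 20: x=[3.1125] v=[-1.0839]
Step 21: x=[2.9528] v=[-1.0645]
Step 22: x=[2.7972] v=[-1.0371]
Step 23: x=[2.6469] v=[-1.0020]
Step 24: x=[2.5030] v=[-0.9593]
Step 25: x=[2.3666] v=[-0.9095]
Step 26: x=[2.2387] v=[-0.8528]
Step 27: x=[2.1202] v=[-0.7897]
Step 28: x=[2.0121] v=[-0.7207]
Step 29: x=[1.9152] v=[-0.6463]
Step 30: x=[1.8301] v=[-0.5671]
Step 31: x=[1.7576] v=[-0.4836]
Step 32: x=[1.6981] v=[-0.3965]
Step 33: x=[1.6521] v=[-0.3064]
Step 34: x=[1.6200] v=[-0.2140]
Step 35: x=[1.6020] v=[-0.1200]
Step 36: x=[1.5982] v=[-0.0251]
Step 37: x=[1.6087] v=[0.0700]
First v>=0 after going negative at step 37, time=5.5500

Answer: 5.5500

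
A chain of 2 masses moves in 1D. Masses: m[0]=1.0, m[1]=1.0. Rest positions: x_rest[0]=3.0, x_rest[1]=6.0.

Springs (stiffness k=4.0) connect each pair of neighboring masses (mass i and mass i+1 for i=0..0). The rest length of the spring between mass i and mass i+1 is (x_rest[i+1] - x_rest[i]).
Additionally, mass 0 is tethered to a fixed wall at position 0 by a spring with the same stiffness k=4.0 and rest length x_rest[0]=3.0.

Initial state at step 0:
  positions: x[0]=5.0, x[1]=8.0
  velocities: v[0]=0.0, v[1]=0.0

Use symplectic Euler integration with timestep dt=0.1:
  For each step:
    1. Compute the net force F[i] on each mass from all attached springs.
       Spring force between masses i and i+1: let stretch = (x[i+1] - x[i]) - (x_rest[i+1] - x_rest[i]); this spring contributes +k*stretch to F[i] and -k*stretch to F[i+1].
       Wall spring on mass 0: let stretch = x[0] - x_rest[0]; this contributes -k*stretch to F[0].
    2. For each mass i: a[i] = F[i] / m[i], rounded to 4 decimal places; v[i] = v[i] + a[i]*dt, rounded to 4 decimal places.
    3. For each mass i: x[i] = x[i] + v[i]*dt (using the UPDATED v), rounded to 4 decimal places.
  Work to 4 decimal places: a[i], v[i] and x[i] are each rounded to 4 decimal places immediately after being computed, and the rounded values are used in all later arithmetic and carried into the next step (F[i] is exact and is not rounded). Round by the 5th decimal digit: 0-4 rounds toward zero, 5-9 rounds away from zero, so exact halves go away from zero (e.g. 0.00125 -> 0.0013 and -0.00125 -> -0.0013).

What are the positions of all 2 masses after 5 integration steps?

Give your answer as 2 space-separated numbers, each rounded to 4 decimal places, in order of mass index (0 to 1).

Answer: 4.0067 7.8984

Derivation:
Step 0: x=[5.0000 8.0000] v=[0.0000 0.0000]
Step 1: x=[4.9200 8.0000] v=[-0.8000 0.0000]
Step 2: x=[4.7664 7.9968] v=[-1.5360 -0.0320]
Step 3: x=[4.5514 7.9844] v=[-2.1504 -0.1242]
Step 4: x=[4.2916 7.9547] v=[-2.5978 -0.2974]
Step 5: x=[4.0067 7.8984] v=[-2.8492 -0.5626]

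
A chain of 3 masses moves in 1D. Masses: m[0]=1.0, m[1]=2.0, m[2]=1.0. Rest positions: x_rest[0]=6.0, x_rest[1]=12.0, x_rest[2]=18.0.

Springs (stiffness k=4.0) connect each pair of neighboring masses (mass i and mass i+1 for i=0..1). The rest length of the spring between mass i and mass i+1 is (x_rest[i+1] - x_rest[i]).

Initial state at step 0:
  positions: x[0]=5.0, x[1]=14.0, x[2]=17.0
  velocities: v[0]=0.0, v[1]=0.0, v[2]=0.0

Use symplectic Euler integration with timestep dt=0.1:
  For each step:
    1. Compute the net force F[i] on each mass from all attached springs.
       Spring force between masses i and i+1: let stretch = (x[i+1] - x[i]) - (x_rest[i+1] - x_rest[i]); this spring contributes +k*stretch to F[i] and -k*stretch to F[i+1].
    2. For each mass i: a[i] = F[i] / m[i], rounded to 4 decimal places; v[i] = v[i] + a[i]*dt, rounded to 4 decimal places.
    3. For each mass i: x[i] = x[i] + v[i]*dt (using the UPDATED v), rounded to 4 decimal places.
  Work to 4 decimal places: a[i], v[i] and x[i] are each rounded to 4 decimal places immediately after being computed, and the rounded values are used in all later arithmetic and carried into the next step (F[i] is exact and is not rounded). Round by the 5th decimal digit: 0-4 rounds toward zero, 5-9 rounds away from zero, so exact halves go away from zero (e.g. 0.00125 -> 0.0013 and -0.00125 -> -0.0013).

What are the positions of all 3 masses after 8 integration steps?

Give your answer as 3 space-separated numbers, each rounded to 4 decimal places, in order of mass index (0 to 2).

Answer: 7.6298 11.3703 19.6298

Derivation:
Step 0: x=[5.0000 14.0000 17.0000] v=[0.0000 0.0000 0.0000]
Step 1: x=[5.1200 13.8800 17.1200] v=[1.2000 -1.2000 1.2000]
Step 2: x=[5.3504 13.6496 17.3504] v=[2.3040 -2.3040 2.3040]
Step 3: x=[5.6728 13.3272 17.6728] v=[3.2237 -3.2237 3.2237]
Step 4: x=[6.0614 12.9387 18.0614] v=[3.8855 -3.8855 3.8855]
Step 5: x=[6.4850 12.5151 18.4850] v=[4.2364 -4.2364 4.2364]
Step 6: x=[6.9098 12.0903 18.9098] v=[4.2484 -4.2484 4.2484]
Step 7: x=[7.3019 11.6982 19.3019] v=[3.9206 -3.9206 3.9206]
Step 8: x=[7.6298 11.3703 19.6298] v=[3.2791 -3.2791 3.2791]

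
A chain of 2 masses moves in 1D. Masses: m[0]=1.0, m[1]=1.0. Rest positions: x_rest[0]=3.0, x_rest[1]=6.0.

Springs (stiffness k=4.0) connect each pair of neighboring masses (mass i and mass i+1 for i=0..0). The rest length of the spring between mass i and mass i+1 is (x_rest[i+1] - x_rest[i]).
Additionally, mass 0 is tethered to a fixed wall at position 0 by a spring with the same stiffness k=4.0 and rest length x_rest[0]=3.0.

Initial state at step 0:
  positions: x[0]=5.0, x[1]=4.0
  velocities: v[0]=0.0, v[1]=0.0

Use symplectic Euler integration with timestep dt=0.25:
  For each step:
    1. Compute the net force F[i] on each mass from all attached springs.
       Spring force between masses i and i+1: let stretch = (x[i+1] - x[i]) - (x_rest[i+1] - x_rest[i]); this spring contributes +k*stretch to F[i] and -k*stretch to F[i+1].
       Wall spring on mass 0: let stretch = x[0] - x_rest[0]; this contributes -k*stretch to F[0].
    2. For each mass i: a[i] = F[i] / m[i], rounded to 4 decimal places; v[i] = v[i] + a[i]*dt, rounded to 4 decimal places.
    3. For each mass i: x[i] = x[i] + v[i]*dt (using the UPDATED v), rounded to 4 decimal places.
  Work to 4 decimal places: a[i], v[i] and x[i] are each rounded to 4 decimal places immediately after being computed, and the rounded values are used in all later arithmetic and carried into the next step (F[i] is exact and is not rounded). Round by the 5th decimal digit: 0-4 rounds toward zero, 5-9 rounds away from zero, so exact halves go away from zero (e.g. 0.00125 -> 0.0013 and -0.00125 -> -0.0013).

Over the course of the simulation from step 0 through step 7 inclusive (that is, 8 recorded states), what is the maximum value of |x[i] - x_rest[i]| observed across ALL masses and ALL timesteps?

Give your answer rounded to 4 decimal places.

Step 0: x=[5.0000 4.0000] v=[0.0000 0.0000]
Step 1: x=[3.5000 5.0000] v=[-6.0000 4.0000]
Step 2: x=[1.5000 6.3750] v=[-8.0000 5.5000]
Step 3: x=[0.3438 7.2813] v=[-4.6250 3.6250]
Step 4: x=[0.8360 7.2032] v=[1.9687 -0.3125]
Step 5: x=[2.7110 6.2833] v=[7.4999 -3.6797]
Step 6: x=[4.8013 5.2203] v=[8.3612 -4.2520]
Step 7: x=[5.7960 4.8026] v=[3.9789 -1.6710]
Max displacement = 2.7960

Answer: 2.7960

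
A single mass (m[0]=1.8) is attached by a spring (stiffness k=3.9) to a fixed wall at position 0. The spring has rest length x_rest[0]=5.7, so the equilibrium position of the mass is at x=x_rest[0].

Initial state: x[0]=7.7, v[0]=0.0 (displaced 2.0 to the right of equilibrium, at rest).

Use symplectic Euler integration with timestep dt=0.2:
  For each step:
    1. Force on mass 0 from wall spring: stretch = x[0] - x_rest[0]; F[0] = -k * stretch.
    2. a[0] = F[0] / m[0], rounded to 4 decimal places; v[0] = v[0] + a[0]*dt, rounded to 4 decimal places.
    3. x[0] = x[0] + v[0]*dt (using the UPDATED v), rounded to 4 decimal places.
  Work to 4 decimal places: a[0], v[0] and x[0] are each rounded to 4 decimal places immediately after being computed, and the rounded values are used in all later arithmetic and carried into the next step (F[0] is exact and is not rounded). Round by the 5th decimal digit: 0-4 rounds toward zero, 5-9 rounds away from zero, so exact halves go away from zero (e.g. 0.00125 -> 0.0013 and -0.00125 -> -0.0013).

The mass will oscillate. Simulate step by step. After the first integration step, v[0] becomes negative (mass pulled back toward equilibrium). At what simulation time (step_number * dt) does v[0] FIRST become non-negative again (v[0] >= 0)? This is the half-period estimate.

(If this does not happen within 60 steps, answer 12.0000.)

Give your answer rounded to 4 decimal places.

Answer: 2.2000

Derivation:
Step 0: x=[7.7000] v=[0.0000]
Step 1: x=[7.5267] v=[-0.8667]
Step 2: x=[7.1950] v=[-1.6583]
Step 3: x=[6.7338] v=[-2.3061]
Step 4: x=[6.1830] v=[-2.7541]
Step 5: x=[5.5903] v=[-2.9634]
Step 6: x=[5.0071] v=[-2.9159]
Step 7: x=[4.4840] v=[-2.6156]
Step 8: x=[4.0663] v=[-2.0887]
Step 9: x=[3.7901] v=[-1.3808]
Step 10: x=[3.6795] v=[-0.5532]
Step 11: x=[3.7440] v=[0.3224]
First v>=0 after going negative at step 11, time=2.2000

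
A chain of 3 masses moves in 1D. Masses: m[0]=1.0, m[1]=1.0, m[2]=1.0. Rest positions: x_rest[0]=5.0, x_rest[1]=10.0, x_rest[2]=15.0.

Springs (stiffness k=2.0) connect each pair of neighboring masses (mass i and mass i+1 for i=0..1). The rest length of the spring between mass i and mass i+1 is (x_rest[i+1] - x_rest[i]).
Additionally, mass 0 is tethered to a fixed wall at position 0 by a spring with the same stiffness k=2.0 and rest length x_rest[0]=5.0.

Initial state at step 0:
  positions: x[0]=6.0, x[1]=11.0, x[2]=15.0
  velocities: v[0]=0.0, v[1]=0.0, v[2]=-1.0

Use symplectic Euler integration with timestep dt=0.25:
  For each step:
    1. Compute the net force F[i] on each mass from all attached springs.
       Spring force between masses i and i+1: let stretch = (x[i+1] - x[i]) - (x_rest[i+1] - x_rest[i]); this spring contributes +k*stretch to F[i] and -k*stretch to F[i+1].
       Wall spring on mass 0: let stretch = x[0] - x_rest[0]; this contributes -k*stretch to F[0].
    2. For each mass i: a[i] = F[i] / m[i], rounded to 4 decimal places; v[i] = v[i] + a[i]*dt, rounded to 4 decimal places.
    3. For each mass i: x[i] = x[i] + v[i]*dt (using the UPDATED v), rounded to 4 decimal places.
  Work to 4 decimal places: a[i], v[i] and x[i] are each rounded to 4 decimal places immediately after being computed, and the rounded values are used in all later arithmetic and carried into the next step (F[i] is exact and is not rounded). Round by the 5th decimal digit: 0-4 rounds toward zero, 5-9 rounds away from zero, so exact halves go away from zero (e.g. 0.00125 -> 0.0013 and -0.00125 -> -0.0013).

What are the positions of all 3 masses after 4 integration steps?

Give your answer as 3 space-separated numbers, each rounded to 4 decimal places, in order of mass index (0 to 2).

Answer: 4.9622 9.9072 15.1019

Derivation:
Step 0: x=[6.0000 11.0000 15.0000] v=[0.0000 0.0000 -1.0000]
Step 1: x=[5.8750 10.8750 14.8750] v=[-0.5000 -0.5000 -0.5000]
Step 2: x=[5.6406 10.6250 14.8750] v=[-0.9375 -1.0000 0.0000]
Step 3: x=[5.3242 10.2832 14.9688] v=[-1.2656 -1.3672 0.3750]
Step 4: x=[4.9622 9.9072 15.1019] v=[-1.4482 -1.5039 0.5322]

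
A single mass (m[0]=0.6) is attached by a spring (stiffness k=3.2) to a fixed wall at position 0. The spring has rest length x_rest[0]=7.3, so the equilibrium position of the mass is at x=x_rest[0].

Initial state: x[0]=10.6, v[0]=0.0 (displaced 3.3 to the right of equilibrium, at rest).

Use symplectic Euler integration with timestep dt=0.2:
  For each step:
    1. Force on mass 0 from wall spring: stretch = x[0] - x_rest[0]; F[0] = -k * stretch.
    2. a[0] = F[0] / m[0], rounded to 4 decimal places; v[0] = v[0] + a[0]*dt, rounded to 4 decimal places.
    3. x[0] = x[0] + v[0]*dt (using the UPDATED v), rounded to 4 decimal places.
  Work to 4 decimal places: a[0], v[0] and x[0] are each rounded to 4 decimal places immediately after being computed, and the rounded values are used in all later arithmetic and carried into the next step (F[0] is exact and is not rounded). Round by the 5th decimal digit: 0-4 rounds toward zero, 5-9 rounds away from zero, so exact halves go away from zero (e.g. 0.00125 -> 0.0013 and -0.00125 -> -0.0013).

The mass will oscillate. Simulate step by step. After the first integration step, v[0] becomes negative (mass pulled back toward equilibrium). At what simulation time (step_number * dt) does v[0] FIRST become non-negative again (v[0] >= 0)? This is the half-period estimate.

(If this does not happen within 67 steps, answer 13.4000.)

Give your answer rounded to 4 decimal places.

Step 0: x=[10.6000] v=[0.0000]
Step 1: x=[9.8960] v=[-3.5200]
Step 2: x=[8.6382] v=[-6.2891]
Step 3: x=[7.0949] v=[-7.7165]
Step 4: x=[5.5954] v=[-7.4977]
Step 5: x=[4.4595] v=[-5.6795]
Step 6: x=[3.9296] v=[-2.6496]
Step 7: x=[4.1187] v=[0.9455]
First v>=0 after going negative at step 7, time=1.4000

Answer: 1.4000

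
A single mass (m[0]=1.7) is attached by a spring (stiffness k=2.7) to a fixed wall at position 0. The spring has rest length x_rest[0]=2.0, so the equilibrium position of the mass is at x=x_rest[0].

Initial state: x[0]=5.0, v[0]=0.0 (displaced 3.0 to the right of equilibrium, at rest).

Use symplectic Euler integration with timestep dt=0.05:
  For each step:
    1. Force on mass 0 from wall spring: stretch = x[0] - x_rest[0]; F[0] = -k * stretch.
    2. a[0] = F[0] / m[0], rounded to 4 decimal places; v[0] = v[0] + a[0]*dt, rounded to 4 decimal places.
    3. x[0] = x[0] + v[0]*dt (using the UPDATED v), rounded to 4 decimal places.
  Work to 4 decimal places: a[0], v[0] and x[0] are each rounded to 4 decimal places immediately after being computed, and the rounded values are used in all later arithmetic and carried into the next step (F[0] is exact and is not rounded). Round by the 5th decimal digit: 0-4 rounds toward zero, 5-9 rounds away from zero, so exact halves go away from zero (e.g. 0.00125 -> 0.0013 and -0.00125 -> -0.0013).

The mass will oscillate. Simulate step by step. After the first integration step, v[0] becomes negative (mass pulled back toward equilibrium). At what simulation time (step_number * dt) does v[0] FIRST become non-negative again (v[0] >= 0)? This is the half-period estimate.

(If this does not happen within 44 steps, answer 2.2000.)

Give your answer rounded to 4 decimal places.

Step 0: x=[5.0000] v=[0.0000]
Step 1: x=[4.9881] v=[-0.2382]
Step 2: x=[4.9643] v=[-0.4755]
Step 3: x=[4.9288] v=[-0.7109]
Step 4: x=[4.8816] v=[-0.9435]
Step 5: x=[4.8230] v=[-1.1723]
Step 6: x=[4.7532] v=[-1.3965]
Step 7: x=[4.6724] v=[-1.6151]
Step 8: x=[4.5810] v=[-1.8273]
Step 9: x=[4.4794] v=[-2.0323]
Step 10: x=[4.3679] v=[-2.2292]
Step 11: x=[4.2470] v=[-2.4172]
Step 12: x=[4.1172] v=[-2.5956]
Step 13: x=[3.9790] v=[-2.7637]
Step 14: x=[3.8330] v=[-2.9209]
Step 15: x=[3.6797] v=[-3.0665]
Step 16: x=[3.5197] v=[-3.1999]
Step 17: x=[3.3537] v=[-3.3206]
Step 18: x=[3.1823] v=[-3.4281]
Step 19: x=[3.0062] v=[-3.5220]
Step 20: x=[2.8261] v=[-3.6019]
Step 21: x=[2.6427] v=[-3.6675]
Step 22: x=[2.4568] v=[-3.7185]
Step 23: x=[2.2691] v=[-3.7548]
Step 24: x=[2.0803] v=[-3.7762]
Step 25: x=[1.8912] v=[-3.7826]
Step 26: x=[1.7025] v=[-3.7740]
Step 27: x=[1.5150] v=[-3.7504]
Step 28: x=[1.3294] v=[-3.7119]
Step 29: x=[1.1465] v=[-3.6586]
Step 30: x=[0.9670] v=[-3.5908]
Step 31: x=[0.7916] v=[-3.5088]
Step 32: x=[0.6210] v=[-3.4128]
Step 33: x=[0.4558] v=[-3.3033]
Step 34: x=[0.2968] v=[-3.1807]
Step 35: x=[0.1445] v=[-3.0454]
Step 36: x=[-0.0004] v=[-2.8981]
Step 37: x=[-0.1374] v=[-2.7392]
Step 38: x=[-0.2659] v=[-2.5695]
Step 39: x=[-0.3854] v=[-2.3896]
Step 40: x=[-0.4954] v=[-2.2002]
Step 41: x=[-0.5955] v=[-2.0020]
Step 42: x=[-0.6853] v=[-1.7959]
Step 43: x=[-0.7644] v=[-1.5827]
Step 44: x=[-0.8326] v=[-1.3632]
v[0] did not become non-negative within 44 steps; using fallback time=2.2000

Answer: 2.2000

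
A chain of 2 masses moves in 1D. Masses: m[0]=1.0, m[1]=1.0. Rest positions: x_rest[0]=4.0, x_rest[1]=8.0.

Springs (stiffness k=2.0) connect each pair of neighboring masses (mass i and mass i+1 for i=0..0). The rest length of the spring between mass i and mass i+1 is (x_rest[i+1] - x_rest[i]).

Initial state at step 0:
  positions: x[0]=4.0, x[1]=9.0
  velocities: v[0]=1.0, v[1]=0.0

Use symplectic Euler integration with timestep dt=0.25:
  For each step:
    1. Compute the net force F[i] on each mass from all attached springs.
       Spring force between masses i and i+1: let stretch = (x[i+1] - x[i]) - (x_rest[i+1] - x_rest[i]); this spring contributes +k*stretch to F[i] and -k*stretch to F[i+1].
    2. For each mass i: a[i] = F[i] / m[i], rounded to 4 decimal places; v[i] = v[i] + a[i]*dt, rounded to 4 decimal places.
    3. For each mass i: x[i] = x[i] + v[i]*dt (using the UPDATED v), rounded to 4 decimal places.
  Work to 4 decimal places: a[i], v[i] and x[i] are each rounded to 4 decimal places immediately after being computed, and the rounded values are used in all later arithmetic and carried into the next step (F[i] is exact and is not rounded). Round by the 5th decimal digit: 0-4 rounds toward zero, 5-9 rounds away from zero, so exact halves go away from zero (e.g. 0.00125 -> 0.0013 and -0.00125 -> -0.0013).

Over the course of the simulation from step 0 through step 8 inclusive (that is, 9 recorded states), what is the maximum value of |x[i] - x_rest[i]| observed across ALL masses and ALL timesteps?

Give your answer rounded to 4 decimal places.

Step 0: x=[4.0000 9.0000] v=[1.0000 0.0000]
Step 1: x=[4.3750 8.8750] v=[1.5000 -0.5000]
Step 2: x=[4.8125 8.6875] v=[1.7500 -0.7500]
Step 3: x=[5.2344 8.5156] v=[1.6875 -0.6875]
Step 4: x=[5.5664 8.4336] v=[1.3281 -0.3281]
Step 5: x=[5.7568 8.4932] v=[0.7617 0.2383]
Step 6: x=[5.7893 8.7107] v=[0.1299 0.8701]
Step 7: x=[5.6870 9.0631] v=[-0.4094 1.4094]
Step 8: x=[5.5067 9.4935] v=[-0.7214 1.7214]
Max displacement = 1.7893

Answer: 1.7893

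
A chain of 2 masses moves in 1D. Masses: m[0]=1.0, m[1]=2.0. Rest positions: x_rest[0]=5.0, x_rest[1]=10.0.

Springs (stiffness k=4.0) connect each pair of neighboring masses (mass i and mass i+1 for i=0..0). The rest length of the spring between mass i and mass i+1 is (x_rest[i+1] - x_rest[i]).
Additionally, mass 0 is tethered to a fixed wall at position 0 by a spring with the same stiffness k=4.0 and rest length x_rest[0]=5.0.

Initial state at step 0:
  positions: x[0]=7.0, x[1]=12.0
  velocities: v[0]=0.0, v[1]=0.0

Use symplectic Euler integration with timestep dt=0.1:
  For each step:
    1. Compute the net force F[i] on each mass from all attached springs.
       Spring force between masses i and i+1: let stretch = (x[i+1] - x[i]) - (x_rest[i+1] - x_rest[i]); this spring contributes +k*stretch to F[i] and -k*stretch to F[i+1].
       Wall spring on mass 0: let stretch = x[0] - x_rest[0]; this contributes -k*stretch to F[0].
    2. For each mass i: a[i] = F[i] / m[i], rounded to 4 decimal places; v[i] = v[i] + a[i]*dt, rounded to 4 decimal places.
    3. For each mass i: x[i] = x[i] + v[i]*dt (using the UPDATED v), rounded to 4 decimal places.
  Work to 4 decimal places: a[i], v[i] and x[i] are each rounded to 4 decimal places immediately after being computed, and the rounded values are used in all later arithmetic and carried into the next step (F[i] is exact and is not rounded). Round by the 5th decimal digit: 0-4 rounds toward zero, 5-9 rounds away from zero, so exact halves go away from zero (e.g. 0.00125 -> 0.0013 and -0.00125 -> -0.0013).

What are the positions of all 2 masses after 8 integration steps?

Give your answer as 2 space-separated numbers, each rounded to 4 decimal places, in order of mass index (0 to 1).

Answer: 5.2226 11.7309

Derivation:
Step 0: x=[7.0000 12.0000] v=[0.0000 0.0000]
Step 1: x=[6.9200 12.0000] v=[-0.8000 0.0000]
Step 2: x=[6.7664 11.9984] v=[-1.5360 -0.0160]
Step 3: x=[6.5514 11.9922] v=[-2.1498 -0.0624]
Step 4: x=[6.2920 11.9771] v=[-2.5940 -0.1506]
Step 5: x=[6.0083 11.9483] v=[-2.8368 -0.2876]
Step 6: x=[5.7219 11.9007] v=[-2.8641 -0.4756]
Step 7: x=[5.4538 11.8296] v=[-2.6813 -0.7114]
Step 8: x=[5.2226 11.7309] v=[-2.3125 -0.9866]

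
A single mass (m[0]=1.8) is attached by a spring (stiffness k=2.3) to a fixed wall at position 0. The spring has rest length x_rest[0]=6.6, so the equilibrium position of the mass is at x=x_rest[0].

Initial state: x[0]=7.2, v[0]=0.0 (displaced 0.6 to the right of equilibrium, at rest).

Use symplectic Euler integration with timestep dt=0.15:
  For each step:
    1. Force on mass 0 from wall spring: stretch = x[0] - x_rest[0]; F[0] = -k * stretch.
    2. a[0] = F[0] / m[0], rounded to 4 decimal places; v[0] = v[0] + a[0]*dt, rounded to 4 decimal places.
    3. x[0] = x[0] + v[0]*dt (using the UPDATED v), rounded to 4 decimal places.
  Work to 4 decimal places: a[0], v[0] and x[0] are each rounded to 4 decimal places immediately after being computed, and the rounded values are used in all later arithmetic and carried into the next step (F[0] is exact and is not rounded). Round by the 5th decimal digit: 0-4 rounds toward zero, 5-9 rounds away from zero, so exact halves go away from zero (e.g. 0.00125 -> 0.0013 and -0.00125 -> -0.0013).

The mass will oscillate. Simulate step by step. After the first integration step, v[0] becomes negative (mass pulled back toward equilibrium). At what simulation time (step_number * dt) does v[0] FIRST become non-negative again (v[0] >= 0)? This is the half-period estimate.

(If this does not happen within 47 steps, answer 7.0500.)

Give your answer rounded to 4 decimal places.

Step 0: x=[7.2000] v=[0.0000]
Step 1: x=[7.1828] v=[-0.1150]
Step 2: x=[7.1488] v=[-0.2267]
Step 3: x=[7.0990] v=[-0.3319]
Step 4: x=[7.0349] v=[-0.4275]
Step 5: x=[6.9583] v=[-0.5109]
Step 6: x=[6.8714] v=[-0.5796]
Step 7: x=[6.7767] v=[-0.6316]
Step 8: x=[6.6769] v=[-0.6655]
Step 9: x=[6.5749] v=[-0.6802]
Step 10: x=[6.4736] v=[-0.6754]
Step 11: x=[6.3759] v=[-0.6512]
Step 12: x=[6.2847] v=[-0.6082]
Step 13: x=[6.2025] v=[-0.5478]
Step 14: x=[6.1318] v=[-0.4716]
Step 15: x=[6.0745] v=[-0.3819]
Step 16: x=[6.0323] v=[-0.2812]
Step 17: x=[6.0064] v=[-0.1724]
Step 18: x=[5.9976] v=[-0.0586]
Step 19: x=[6.0061] v=[0.0569]
First v>=0 after going negative at step 19, time=2.8500

Answer: 2.8500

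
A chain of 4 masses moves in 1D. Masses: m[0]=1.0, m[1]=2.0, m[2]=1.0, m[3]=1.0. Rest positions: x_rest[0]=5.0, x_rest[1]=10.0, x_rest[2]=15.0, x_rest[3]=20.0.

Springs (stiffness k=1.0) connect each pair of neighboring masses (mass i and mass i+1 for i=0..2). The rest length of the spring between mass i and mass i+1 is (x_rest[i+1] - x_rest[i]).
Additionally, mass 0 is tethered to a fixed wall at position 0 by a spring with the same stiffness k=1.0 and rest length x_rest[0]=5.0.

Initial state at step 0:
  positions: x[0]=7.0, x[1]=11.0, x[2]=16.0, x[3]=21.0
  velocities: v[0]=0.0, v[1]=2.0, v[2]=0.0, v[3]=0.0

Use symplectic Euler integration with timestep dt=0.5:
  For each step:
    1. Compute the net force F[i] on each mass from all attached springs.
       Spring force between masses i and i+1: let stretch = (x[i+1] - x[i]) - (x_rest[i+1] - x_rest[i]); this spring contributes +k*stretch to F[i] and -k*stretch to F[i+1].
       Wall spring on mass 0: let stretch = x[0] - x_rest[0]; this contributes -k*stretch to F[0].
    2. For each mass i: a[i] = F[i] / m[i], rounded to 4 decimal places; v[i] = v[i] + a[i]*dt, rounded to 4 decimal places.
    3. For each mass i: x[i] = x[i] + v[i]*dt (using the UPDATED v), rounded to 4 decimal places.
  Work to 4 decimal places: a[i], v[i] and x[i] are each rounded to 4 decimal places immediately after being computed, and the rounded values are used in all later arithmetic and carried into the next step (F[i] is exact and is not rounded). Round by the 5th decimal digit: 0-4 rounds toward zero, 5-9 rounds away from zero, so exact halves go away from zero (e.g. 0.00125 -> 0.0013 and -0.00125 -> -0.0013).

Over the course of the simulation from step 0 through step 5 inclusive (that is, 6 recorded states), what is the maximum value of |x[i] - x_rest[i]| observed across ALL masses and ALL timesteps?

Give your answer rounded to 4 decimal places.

Answer: 3.3360

Derivation:
Step 0: x=[7.0000 11.0000 16.0000 21.0000] v=[0.0000 2.0000 0.0000 0.0000]
Step 1: x=[6.2500 12.1250 16.0000 21.0000] v=[-1.5000 2.2500 0.0000 0.0000]
Step 2: x=[5.4063 13.0000 16.2813 21.0000] v=[-1.6875 1.7500 0.5625 0.0000]
Step 3: x=[5.1094 13.3360 16.9219 21.0704] v=[-0.5938 0.6719 1.2812 0.1407]
Step 4: x=[5.5918 13.0919 17.7032 21.3537] v=[0.9648 -0.4883 1.5625 0.5665]
Step 5: x=[6.5513 12.4867 18.2443 21.9744] v=[1.9190 -1.2105 1.0821 1.2413]
Max displacement = 3.3360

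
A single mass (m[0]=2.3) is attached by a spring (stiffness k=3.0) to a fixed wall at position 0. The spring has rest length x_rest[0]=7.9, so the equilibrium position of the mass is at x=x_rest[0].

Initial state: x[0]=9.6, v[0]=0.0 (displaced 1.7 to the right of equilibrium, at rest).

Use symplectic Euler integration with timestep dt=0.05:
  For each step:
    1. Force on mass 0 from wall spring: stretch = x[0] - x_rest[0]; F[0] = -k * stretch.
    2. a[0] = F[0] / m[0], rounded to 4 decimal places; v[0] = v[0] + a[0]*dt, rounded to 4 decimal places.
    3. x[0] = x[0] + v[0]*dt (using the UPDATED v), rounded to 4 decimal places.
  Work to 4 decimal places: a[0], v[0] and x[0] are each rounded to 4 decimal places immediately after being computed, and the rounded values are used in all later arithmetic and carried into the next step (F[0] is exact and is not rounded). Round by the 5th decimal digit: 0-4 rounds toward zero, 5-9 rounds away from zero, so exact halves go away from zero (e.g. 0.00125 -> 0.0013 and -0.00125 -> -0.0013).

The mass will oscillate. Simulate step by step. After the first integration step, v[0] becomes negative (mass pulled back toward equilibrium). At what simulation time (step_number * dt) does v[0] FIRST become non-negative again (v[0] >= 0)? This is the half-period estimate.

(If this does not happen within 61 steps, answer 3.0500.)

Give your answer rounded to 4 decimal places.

Answer: 2.8000

Derivation:
Step 0: x=[9.6000] v=[0.0000]
Step 1: x=[9.5945] v=[-0.1109]
Step 2: x=[9.5834] v=[-0.2214]
Step 3: x=[9.5668] v=[-0.3312]
Step 4: x=[9.5448] v=[-0.4399]
Step 5: x=[9.5174] v=[-0.5472]
Step 6: x=[9.4848] v=[-0.6527]
Step 7: x=[9.4470] v=[-0.7561]
Step 8: x=[9.4042] v=[-0.8570]
Step 9: x=[9.3564] v=[-0.9551]
Step 10: x=[9.3039] v=[-1.0501]
Step 11: x=[9.2468] v=[-1.1417]
Step 12: x=[9.1853] v=[-1.2295]
Step 13: x=[9.1196] v=[-1.3133]
Step 14: x=[9.0500] v=[-1.3928]
Step 15: x=[8.9766] v=[-1.4678]
Step 16: x=[8.8997] v=[-1.5380]
Step 17: x=[8.8195] v=[-1.6032]
Step 18: x=[8.7363] v=[-1.6632]
Step 19: x=[8.6504] v=[-1.7177]
Step 20: x=[8.5621] v=[-1.7666]
Step 21: x=[8.4716] v=[-1.8098]
Step 22: x=[8.3792] v=[-1.8471]
Step 23: x=[8.2853] v=[-1.8784]
Step 24: x=[8.1901] v=[-1.9035]
Step 25: x=[8.0940] v=[-1.9224]
Step 26: x=[7.9972] v=[-1.9351]
Step 27: x=[7.9001] v=[-1.9414]
Step 28: x=[7.8030] v=[-1.9414]
Step 29: x=[7.7062] v=[-1.9351]
Step 30: x=[7.6101] v=[-1.9225]
Step 31: x=[7.5149] v=[-1.9036]
Step 32: x=[7.4210] v=[-1.8785]
Step 33: x=[7.3286] v=[-1.8473]
Step 34: x=[7.2381] v=[-1.8100]
Step 35: x=[7.1498] v=[-1.7668]
Step 36: x=[7.0639] v=[-1.7179]
Step 37: x=[6.9807] v=[-1.6634]
Step 38: x=[6.9005] v=[-1.6034]
Step 39: x=[6.8236] v=[-1.5382]
Step 40: x=[6.7502] v=[-1.4680]
Step 41: x=[6.6806] v=[-1.3930]
Step 42: x=[6.6149] v=[-1.3135]
Step 43: x=[6.5534] v=[-1.2297]
Step 44: x=[6.4963] v=[-1.1419]
Step 45: x=[6.4438] v=[-1.0504]
Step 46: x=[6.3960] v=[-0.9554]
Step 47: x=[6.3531] v=[-0.8573]
Step 48: x=[6.3153] v=[-0.7564]
Step 49: x=[6.2826] v=[-0.6531]
Step 50: x=[6.2552] v=[-0.5476]
Step 51: x=[6.2332] v=[-0.4403]
Step 52: x=[6.2166] v=[-0.3316]
Step 53: x=[6.2055] v=[-0.2218]
Step 54: x=[6.1999] v=[-0.1113]
Step 55: x=[6.1999] v=[-0.0004]
Step 56: x=[6.2054] v=[0.1105]
First v>=0 after going negative at step 56, time=2.8000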